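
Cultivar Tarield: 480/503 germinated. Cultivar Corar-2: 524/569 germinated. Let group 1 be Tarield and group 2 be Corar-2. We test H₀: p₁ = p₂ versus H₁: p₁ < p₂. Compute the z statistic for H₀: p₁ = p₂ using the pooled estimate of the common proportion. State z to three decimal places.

z = 2.236

p̂₁ = 480/503 ≈ 0.95427, p̂₂ = 524/569 ≈ 0.92091.
Pooled p̂ = (480+524)/(503+569) = 1004/1072 = 0.93657.
SE = √(0.0594091 × 0.00374554) = 0.01492.
z = (0.95427 − 0.92091)/0.01492 = 0.03336/0.01492 = 2.236.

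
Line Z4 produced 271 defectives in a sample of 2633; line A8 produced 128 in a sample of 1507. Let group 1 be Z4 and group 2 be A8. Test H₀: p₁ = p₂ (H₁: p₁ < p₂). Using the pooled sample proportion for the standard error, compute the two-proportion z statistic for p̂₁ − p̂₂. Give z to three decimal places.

z = 1.887

p̂₁ = 271/2633 = 0.10292, p̂₂ = 128/1507 = 0.08494.
Pooled p̂ = (271+128)/(2633+1507) = 399/4140 = 0.09638.
SE = √(0.0870883 × 0.00104336) = 0.00953.
z = (0.10292 − 0.08494)/0.00953 = 0.01798/0.00953 = 1.887.
p-value = P(Z < 1.887) ≈ 0.9704.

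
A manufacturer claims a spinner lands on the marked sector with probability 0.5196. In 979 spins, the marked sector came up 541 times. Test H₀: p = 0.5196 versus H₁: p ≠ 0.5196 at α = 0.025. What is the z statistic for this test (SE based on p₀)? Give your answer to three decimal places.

z = 2.067

p̂ = 541/979 = 0.552605.
Standard error under H₀: √(0.5196×0.4804/979) = 0.015968.
z = (0.552605 − 0.5196)/0.015968 = 0.033005/0.015968 = 2.067.
p-value = 2·P(Z > 2.067) ≈ 0.0387; since p > α = 0.025, fail to reject H₀.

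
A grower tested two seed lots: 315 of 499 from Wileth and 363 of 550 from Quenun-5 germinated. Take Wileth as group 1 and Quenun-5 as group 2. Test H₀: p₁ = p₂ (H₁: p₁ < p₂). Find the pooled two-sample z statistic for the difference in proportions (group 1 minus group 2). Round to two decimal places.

z = -0.97

p̂₁ = 315/499 ≈ 0.6313, p̂₂ = 363/550 ≈ 0.6600.
Pooled p̂ = (315+363)/(499+550) = 678/1049 = 0.6463.
SE = √(0.228588 × 0.00382219) = 0.0296.
z = (0.6313 − 0.6600)/0.0296 = -0.0287/0.0296 = -0.97.
p-value = P(Z < -0.972) ≈ 0.1655.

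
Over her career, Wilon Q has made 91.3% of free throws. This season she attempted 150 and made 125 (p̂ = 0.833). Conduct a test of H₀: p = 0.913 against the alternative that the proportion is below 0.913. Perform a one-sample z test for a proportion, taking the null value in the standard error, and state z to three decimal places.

p̂ = 125/150 = 0.83333.
Standard error under H₀: √(0.913×0.087/150) = 0.02301.
z = (0.83333 − 0.913)/0.02301 = -0.07967/0.02301 = -3.462.
p-value = P(Z < -3.462) ≈ 0.0003.

z = -3.462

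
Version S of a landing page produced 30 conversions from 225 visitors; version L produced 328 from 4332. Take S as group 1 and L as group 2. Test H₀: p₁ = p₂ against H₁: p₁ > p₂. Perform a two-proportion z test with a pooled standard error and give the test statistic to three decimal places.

z = 3.132

p̂₁ = 30/225 ≈ 0.133333, p̂₂ = 328/4332 ≈ 0.075716.
Pooled p̂ = (30+328)/(225+4332) = 358/4557 = 0.078560.
SE = √(p̂(1−p̂)(1/n₁+1/n₂)) = √(0.078560·0.921440·0.00467528) = √(0.000338438) = 0.018397.
z = (0.133333 − 0.075716)/0.018397 = 0.057617/0.018397 = 3.132.
p-value = P(Z > 3.132) ≈ 0.0009.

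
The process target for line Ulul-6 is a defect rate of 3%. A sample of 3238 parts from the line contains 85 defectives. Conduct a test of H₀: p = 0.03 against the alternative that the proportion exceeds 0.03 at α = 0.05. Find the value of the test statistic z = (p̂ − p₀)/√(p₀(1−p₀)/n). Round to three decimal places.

p̂ = 85/3238 ≈ 0.026251.
SE = √(p₀(1−p₀)/n) = √(0.0291/3238) = 0.002998.
z = (0.026251 − 0.03)/0.002998 = -0.003749/0.002998 = -1.251.
p-value = P(Z > -1.251) ≈ 0.8945. With α = 0.05, fail to reject H₀.

z = -1.251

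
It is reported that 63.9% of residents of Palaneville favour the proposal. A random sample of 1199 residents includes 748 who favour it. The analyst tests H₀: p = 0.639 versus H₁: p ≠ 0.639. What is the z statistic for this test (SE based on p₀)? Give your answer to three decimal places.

z = -1.092

p̂ = 748/1199 = 0.62385.
Standard error under H₀: √(0.639×0.361/1199) = 0.01387.
z = (0.62385 − 0.639)/0.01387 = -0.01515/0.01387 = -1.092.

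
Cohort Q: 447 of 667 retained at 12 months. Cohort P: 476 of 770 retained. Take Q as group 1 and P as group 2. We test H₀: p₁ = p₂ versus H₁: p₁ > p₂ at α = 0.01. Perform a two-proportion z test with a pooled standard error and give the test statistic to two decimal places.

p̂₁ = 447/667 ≈ 0.6702, p̂₂ = 476/770 ≈ 0.6182.
Pooled p̂ = (447+476)/(667+770) = 923/1437 = 0.6423.
SE = √(0.229748 × 0.00279795) = 0.0254.
z = (0.6702 − 0.6182)/0.0254 = 0.0520/0.0254 = 2.05.
p-value = P(Z > 2.050) ≈ 0.0202; since p > α = 0.01, fail to reject H₀.

z = 2.05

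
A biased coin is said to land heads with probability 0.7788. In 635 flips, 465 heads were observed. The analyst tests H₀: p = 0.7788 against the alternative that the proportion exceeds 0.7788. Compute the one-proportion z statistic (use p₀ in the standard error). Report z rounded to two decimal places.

p̂ = 465/635 = 0.7323.
Standard error under H₀: √(0.7788×0.2212/635) = 0.0165.
z = (0.7323 − 0.7788)/0.0165 = -0.0465/0.0165 = -2.82.

z = -2.82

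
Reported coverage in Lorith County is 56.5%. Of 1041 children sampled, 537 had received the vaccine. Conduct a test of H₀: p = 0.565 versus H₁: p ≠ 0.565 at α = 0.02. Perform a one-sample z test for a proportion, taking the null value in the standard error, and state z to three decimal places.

p̂ = 537/1041 = 0.515850.
SE = √(p₀(1−p₀)/n) = √(0.24577/1041) = 0.015365.
z = (0.515850 − 0.565)/0.015365 = -0.049150/0.015365 = -3.199.
Two-sided p-value ≈ 2·Φ(−3.199) = 0.0014; since p < α = 0.02, reject H₀.

z = -3.199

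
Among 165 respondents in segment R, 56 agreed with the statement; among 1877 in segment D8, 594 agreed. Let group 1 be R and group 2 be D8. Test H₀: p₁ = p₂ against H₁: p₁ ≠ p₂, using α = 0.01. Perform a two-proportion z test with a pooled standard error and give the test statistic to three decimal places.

z = 0.606

p̂₁ = 56/165 = 0.33939, p̂₂ = 594/1877 = 0.31646.
Pooled p̂ = (56+594)/(165+1877) = 650/2042 = 0.31832.
SE = √(0.216991 × 0.00659337) = 0.03782.
z = (0.33939 − 0.31646)/0.03782 = 0.02293/0.03782 = 0.606.
Two-sided p-value ≈ 2·Φ(−0.606) = 0.5443, so at α = 0.01 we fail to reject H₀.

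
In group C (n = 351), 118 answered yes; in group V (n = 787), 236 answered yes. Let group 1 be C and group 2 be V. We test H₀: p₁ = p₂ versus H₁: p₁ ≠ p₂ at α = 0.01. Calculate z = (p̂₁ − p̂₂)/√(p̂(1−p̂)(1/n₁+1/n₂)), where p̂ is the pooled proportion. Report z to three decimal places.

p̂₁ = 118/351 ≈ 0.33618, p̂₂ = 236/787 ≈ 0.29987.
Pooled p̂ = (118+236)/(351+787) = 354/1138 = 0.31107.
SE = √(0.214306 × 0.00411965) = 0.02971.
z = (0.33618 − 0.29987)/0.02971 = 0.03631/0.02971 = 1.222.
p-value = 2·P(Z > 1.222) ≈ 0.2217, so at α = 0.01 we fail to reject H₀.

z = 1.222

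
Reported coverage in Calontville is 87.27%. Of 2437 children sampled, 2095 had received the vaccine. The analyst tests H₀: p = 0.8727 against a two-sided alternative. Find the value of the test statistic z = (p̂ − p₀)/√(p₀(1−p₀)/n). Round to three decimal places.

z = -1.931

p̂ = 2095/2437 ≈ 0.859664.
SE = √(p₀(1−p₀)/n) = √(0.11109/2437) = 0.006752.
z = (0.859664 − 0.8727)/0.006752 = -0.013036/0.006752 = -1.931.
p-value = 2·P(Z > 1.931) ≈ 0.0535.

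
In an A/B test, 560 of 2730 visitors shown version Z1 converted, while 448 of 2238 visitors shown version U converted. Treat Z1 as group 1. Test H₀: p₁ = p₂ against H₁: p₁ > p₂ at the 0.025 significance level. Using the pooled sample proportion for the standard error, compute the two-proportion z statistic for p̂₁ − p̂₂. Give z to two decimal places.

z = 0.43

p̂₁ = 560/2730 ≈ 0.2051, p̂₂ = 448/2238 ≈ 0.2002.
Pooled p̂ = (560+448)/(2730+2238) = 1008/4968 = 0.2029.
SE = √(p̂(1−p̂)(1/n₁+1/n₂)) = √(0.2029·0.7971·0.000813128) = √(0.000131508) = 0.0115.
z = (0.2051 − 0.2002)/0.0115 = 0.0049/0.0115 = 0.43.
p-value = P(Z > 0.432) ≈ 0.3330; since p > α = 0.025, fail to reject H₀.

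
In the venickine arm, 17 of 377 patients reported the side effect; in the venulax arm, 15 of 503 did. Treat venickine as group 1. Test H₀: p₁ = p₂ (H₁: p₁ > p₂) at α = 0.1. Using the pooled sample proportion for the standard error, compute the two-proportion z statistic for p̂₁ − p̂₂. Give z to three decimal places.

p̂₁ = 17/377 ≈ 0.04509, p̂₂ = 15/503 ≈ 0.02982.
Pooled p̂ = (17+15)/(377+503) = 32/880 = 0.03636.
SE = √(p̂(1−p̂)(1/n₁+1/n₂)) = √(0.03636·0.96364·0.00464059) = √(0.000162612) = 0.01275.
z = (0.04509 − 0.02982)/0.01275 = 0.01527/0.01275 = 1.198.
p-value = P(Z > 1.198) ≈ 0.1155, so at α = 0.1 we fail to reject H₀.

z = 1.198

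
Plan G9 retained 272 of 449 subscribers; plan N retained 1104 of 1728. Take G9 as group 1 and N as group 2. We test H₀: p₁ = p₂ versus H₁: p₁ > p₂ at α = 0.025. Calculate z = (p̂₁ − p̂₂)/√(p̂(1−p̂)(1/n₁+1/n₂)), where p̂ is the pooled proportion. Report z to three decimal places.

z = -1.296

p̂₁ = 272/449 ≈ 0.60579, p̂₂ = 1104/1728 ≈ 0.63889.
Pooled p̂ = (272+1104)/(449+1728) = 1376/2177 = 0.63206.
SE = √(0.23256 × 0.00280588) = 0.02554.
z = (0.60579 − 0.63889)/0.02554 = -0.03310/0.02554 = -1.296.
p-value = P(Z > -1.296) ≈ 0.9025. With α = 0.025, fail to reject H₀.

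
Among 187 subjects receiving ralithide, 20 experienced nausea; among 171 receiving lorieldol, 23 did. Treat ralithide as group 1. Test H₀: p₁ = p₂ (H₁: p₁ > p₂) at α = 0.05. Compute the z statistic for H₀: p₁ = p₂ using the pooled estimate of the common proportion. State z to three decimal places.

p̂₁ = 20/187 = 0.10695, p̂₂ = 23/171 = 0.13450.
Pooled p̂ = (20+23)/(187+171) = 43/358 = 0.12011.
SE = √(0.105685 × 0.0111955) = 0.03440.
z = (0.10695 − 0.13450)/0.03440 = -0.02755/0.03440 = -0.801.
p-value = P(Z > -0.801) ≈ 0.7884; since p > α = 0.05, fail to reject H₀.

z = -0.801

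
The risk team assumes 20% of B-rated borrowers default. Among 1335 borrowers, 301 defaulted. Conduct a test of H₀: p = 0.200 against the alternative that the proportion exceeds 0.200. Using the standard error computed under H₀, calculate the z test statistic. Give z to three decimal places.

z = 2.326

p̂ = 301/1335 ≈ 0.22547.
Under H₀, SE = √(0.2·0.8/1335) = √(0.00011985) = 0.01095.
z = (0.22547 − 0.2)/0.01095 = 0.02547/0.01095 = 2.326.
p-value = P(Z > 2.326) ≈ 0.0100.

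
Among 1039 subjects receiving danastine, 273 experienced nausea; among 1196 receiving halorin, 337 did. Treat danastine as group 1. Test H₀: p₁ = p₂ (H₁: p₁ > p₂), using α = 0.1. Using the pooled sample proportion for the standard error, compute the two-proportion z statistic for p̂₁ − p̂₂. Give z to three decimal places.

z = -1.007

p̂₁ = 273/1039 = 0.26275, p̂₂ = 337/1196 = 0.28177.
Pooled p̂ = (273+337)/(1039+1196) = 610/2235 = 0.27293.
SE = √(0.19844 × 0.00179858) = 0.01889.
z = (0.26275 − 0.28177)/0.01889 = -0.01902/0.01889 = -1.007.
p-value = P(Z > -1.007) ≈ 0.8430; since p > α = 0.1, fail to reject H₀.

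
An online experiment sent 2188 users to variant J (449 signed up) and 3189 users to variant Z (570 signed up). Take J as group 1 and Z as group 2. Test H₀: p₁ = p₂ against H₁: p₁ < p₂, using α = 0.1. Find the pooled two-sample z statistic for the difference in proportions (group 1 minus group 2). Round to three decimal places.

p̂₁ = 449/2188 = 0.20521, p̂₂ = 570/3189 = 0.17874.
Pooled p̂ = (449+570)/(2188+3189) = 1019/5377 = 0.18951.
SE = √(p̂(1−p̂)(1/n₁+1/n₂)) = √(0.18951·0.81049·0.000770616) = √(0.000118364) = 0.01088.
z = (0.20521 − 0.17874)/0.01088 = 0.02647/0.01088 = 2.433.
p-value = P(Z < 2.433) ≈ 0.9925. With α = 0.1, fail to reject H₀.

z = 2.433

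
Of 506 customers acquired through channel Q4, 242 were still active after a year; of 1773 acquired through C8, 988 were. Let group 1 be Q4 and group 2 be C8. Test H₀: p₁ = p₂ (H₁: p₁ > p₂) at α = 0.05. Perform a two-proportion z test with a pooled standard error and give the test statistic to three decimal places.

p̂₁ = 242/506 = 0.478261, p̂₂ = 988/1773 = 0.557248.
Pooled p̂ = (242+988)/(506+1773) = 1230/2279 = 0.539710.
SE = √(0.248423 × 0.0025403) = 0.025121.
z = (0.478261 − 0.557248)/0.025121 = -0.078987/0.025121 = -3.144.
p-value = P(Z > -3.144) ≈ 0.9992. With α = 0.05, fail to reject H₀.

z = -3.144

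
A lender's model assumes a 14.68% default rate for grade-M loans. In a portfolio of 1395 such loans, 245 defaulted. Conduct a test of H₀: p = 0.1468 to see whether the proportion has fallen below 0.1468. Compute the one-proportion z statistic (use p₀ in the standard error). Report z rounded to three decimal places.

z = 3.042

p̂ = 245/1395 ≈ 0.175627.
Standard error under H₀: √(0.1468×0.8532/1395) = 0.009475.
z = (0.175627 − 0.1468)/0.009475 = 0.028827/0.009475 = 3.042.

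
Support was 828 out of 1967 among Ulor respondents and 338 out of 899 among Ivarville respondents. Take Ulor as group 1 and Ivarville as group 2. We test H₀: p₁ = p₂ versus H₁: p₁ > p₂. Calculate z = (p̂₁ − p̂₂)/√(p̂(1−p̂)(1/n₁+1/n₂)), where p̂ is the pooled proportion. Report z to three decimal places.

z = 2.274

p̂₁ = 828/1967 = 0.42095, p̂₂ = 338/899 = 0.37597.
Pooled p̂ = (828+338)/(1967+899) = 1166/2866 = 0.40684.
SE = √(p̂(1−p̂)(1/n₁+1/n₂)) = √(0.40684·0.59316·0.00162074) = √(0.000391117) = 0.01978.
z = (0.42095 − 0.37597)/0.01978 = 0.04498/0.01978 = 2.274.
p-value = P(Z > 2.274) ≈ 0.0115.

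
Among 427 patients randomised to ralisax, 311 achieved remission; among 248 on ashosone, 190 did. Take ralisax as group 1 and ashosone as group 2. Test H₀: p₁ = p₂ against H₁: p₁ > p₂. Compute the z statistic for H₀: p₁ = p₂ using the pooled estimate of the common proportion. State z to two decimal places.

p̂₁ = 311/427 ≈ 0.7283, p̂₂ = 190/248 ≈ 0.7661.
Pooled p̂ = (311+190)/(427+248) = 501/675 = 0.7422.
SE = √(p̂(1−p̂)(1/n₁+1/n₂)) = √(0.7422·0.2578·0.00637418) = √(0.00121956) = 0.0349.
z = (0.7283 − 0.7661)/0.0349 = -0.0378/0.0349 = -1.08.

z = -1.08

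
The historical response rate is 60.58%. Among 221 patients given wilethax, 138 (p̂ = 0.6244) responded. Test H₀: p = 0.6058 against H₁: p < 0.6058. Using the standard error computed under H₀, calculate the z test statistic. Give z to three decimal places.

p̂ = 138/221 = 0.62443.
SE = √(p₀(1−p₀)/n) = √(0.23881/221) = 0.03287.
z = (0.62443 − 0.6058)/0.03287 = 0.01863/0.03287 = 0.567.

z = 0.567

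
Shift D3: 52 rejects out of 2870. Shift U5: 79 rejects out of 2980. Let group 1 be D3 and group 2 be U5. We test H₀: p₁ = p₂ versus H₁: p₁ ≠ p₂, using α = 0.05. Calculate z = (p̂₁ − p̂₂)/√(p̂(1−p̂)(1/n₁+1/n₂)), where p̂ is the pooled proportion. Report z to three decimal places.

z = -2.169

p̂₁ = 52/2870 ≈ 0.0181185, p̂₂ = 79/2980 ≈ 0.0265101.
Pooled p̂ = (52+79)/(2870+2980) = 131/5850 = 0.0223932.
SE = √(p̂(1−p̂)(1/n₁+1/n₂)) = √(0.0223932·0.9776068·0.000684003) = √(1.4974e-05) = 0.0038696.
z = (0.0181185 − 0.0265101)/0.0038696 = -0.0083916/0.0038696 = -2.169.
Two-sided p-value ≈ 2·Φ(−2.169) = 0.0301; since p < α = 0.05, reject H₀.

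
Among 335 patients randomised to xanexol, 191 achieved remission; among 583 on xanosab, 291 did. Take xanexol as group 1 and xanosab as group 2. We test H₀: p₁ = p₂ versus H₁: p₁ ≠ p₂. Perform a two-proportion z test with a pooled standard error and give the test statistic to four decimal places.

p̂₁ = 191/335 = 0.570149, p̂₂ = 291/583 = 0.499142.
Pooled p̂ = (191+291)/(335+583) = 482/918 = 0.525054.
SE = √(p̂(1−p̂)(1/n₁+1/n₂)) = √(0.525054·0.474946·0.00470034) = √(0.00117213) = 0.034236.
z = (0.570149 − 0.499142)/0.034236 = 0.071007/0.034236 = 2.0740.

z = 2.0740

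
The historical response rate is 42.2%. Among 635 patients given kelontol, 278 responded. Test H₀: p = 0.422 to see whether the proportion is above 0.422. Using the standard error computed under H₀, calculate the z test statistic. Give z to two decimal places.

p̂ = 278/635 ≈ 0.4378.
SE = √(p₀(1−p₀)/n) = √(0.24392/635) = 0.0196.
z = (0.4378 − 0.422)/0.0196 = 0.0158/0.0196 = 0.81.

z = 0.81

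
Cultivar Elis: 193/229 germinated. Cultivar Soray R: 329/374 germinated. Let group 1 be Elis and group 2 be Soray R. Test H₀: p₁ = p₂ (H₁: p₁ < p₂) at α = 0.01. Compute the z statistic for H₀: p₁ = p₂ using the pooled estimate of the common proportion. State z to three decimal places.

z = -1.289

p̂₁ = 193/229 ≈ 0.84279, p̂₂ = 329/374 ≈ 0.87968.
Pooled p̂ = (193+329)/(229+374) = 522/603 = 0.86567.
SE = √(0.116284 × 0.00704061) = 0.02861.
z = (0.84279 − 0.87968)/0.02861 = -0.03689/0.02861 = -1.289.
p-value = P(Z < -1.289) ≈ 0.0987. With α = 0.01, fail to reject H₀.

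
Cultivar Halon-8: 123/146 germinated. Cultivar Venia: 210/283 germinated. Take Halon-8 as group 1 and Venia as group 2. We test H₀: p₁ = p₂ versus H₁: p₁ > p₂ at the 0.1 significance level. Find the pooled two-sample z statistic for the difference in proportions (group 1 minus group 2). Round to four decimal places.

z = 2.3645

p̂₁ = 123/146 ≈ 0.842466, p̂₂ = 210/283 ≈ 0.742049.
Pooled p̂ = (123+210)/(146+283) = 333/429 = 0.776224.
SE = √(0.1737 × 0.0103829) = 0.042468.
z = (0.842466 − 0.742049)/0.042468 = 0.100417/0.042468 = 2.3645.
p-value = P(Z > 2.365) ≈ 0.0090, so at α = 0.1 we reject H₀.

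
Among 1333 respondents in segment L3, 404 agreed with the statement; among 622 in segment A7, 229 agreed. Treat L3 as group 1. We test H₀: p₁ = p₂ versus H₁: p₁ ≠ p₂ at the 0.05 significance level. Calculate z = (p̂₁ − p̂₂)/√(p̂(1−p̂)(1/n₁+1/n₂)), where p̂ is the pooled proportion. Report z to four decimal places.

p̂₁ = 404/1333 = 0.303076, p̂₂ = 229/622 = 0.368167.
Pooled p̂ = (404+229)/(1333+622) = 633/1955 = 0.323785.
SE = √(p̂(1−p̂)(1/n₁+1/n₂)) = √(0.323785·0.676215·0.0023579) = √(0.000516259) = 0.022721.
z = (0.303076 − 0.368167)/0.022721 = -0.065091/0.022721 = -2.8648.
Two-sided p-value ≈ 2·Φ(−2.865) = 0.0042, so at α = 0.05 we reject H₀.

z = -2.8648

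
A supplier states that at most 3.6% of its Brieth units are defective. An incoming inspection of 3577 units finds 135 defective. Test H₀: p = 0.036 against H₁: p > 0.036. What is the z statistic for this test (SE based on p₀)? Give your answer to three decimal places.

p̂ = 135/3577 = 0.03774.
Under H₀, SE = √(0.036·0.964/3577) = √(9.70198e-06) = 0.00311.
z = (0.03774 − 0.036)/0.00311 = 0.00174/0.00311 = 0.559.
p-value = P(Z > 0.559) ≈ 0.2881.

z = 0.559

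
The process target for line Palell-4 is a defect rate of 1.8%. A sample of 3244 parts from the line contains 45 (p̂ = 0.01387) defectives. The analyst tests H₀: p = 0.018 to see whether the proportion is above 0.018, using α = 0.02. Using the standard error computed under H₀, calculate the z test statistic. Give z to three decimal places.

z = -1.769

p̂ = 45/3244 ≈ 0.013872.
Standard error under H₀: √(0.018×0.982/3244) = 0.002334.
z = (0.013872 − 0.018)/0.002334 = -0.004128/0.002334 = -1.769.
p-value = P(Z > -1.769) ≈ 0.9615; since p > α = 0.02, fail to reject H₀.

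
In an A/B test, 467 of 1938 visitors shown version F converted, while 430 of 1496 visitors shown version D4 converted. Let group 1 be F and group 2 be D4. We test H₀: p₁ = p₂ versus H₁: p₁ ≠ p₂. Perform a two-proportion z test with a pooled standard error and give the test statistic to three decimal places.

p̂₁ = 467/1938 = 0.24097, p̂₂ = 430/1496 = 0.28743.
Pooled p̂ = (467+430)/(1938+1496) = 897/3434 = 0.26121.
SE = √(0.19298 × 0.00118445) = 0.01512.
z = (0.24097 − 0.28743)/0.01512 = -0.04646/0.01512 = -3.073.

z = -3.073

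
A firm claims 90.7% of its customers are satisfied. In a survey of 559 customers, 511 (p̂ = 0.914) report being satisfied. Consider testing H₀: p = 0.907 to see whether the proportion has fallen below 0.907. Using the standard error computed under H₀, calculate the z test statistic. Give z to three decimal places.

p̂ = 511/559 = 0.91413.
Under H₀, SE = √(0.907·0.093/559) = √(0.000150896) = 0.01228.
z = (0.91413 − 0.907)/0.01228 = 0.00713/0.01228 = 0.581.

z = 0.581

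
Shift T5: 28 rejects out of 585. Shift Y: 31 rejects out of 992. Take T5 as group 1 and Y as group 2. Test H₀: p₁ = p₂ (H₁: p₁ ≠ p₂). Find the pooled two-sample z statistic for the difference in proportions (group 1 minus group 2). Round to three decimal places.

p̂₁ = 28/585 = 0.04786, p̂₂ = 31/992 = 0.03125.
Pooled p̂ = (28+31)/(585+992) = 59/1577 = 0.03741.
SE = √(0.0360131 × 0.00271747) = 0.00989.
z = (0.04786 − 0.03125)/0.00989 = 0.01661/0.00989 = 1.679.

z = 1.679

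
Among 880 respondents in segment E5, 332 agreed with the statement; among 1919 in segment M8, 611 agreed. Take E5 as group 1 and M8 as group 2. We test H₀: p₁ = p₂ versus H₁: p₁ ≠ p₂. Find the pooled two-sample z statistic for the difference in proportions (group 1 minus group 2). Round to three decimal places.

z = 3.060

p̂₁ = 332/880 ≈ 0.37727, p̂₂ = 611/1919 ≈ 0.31839.
Pooled p̂ = (332+611)/(880+1919) = 943/2799 = 0.33691.
SE = √(0.2234 × 0.00165747) = 0.01924.
z = (0.37727 − 0.31839)/0.01924 = 0.05888/0.01924 = 3.060.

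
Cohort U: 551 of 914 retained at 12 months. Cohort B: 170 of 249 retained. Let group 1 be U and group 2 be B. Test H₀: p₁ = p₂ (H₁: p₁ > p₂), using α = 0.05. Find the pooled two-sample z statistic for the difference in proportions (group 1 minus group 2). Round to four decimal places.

p̂₁ = 551/914 = 0.602845, p̂₂ = 170/249 = 0.682731.
Pooled p̂ = (551+170)/(914+249) = 721/1163 = 0.619948.
SE = √(0.235612 × 0.00511016) = 0.034699.
z = (0.602845 − 0.682731)/0.034699 = -0.079886/0.034699 = -2.3023.
p-value = P(Z > -2.302) ≈ 0.9893; since p > α = 0.05, fail to reject H₀.

z = -2.3023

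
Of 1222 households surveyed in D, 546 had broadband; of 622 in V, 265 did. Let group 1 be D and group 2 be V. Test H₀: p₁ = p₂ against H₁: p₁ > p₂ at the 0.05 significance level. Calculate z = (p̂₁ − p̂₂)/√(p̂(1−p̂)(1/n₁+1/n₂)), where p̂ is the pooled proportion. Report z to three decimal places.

z = 0.849

p̂₁ = 546/1222 ≈ 0.44681, p̂₂ = 265/622 ≈ 0.42605.
Pooled p̂ = (546+265)/(1222+622) = 811/1844 = 0.43980.
SE = √(0.246377 × 0.00242605) = 0.02445.
z = (0.44681 − 0.42605)/0.02445 = 0.02076/0.02445 = 0.849.
p-value = P(Z > 0.849) ≈ 0.1979, so at α = 0.05 we fail to reject H₀.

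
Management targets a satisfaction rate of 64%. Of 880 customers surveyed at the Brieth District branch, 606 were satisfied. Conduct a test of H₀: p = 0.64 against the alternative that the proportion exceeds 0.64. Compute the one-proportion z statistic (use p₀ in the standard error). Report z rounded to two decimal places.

z = 3.01

p̂ = 606/880 = 0.68864.
Standard error under H₀: √(0.64×0.36/880) = 0.01618.
z = (0.68864 − 0.64)/0.01618 = 0.04864/0.01618 = 3.01.
p-value = P(Z > 3.006) ≈ 0.0013.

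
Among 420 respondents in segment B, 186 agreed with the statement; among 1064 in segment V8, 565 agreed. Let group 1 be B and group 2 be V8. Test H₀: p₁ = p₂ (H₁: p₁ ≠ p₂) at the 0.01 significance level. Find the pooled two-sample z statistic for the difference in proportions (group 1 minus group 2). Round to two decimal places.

z = -3.06

p̂₁ = 186/420 = 0.4429, p̂₂ = 565/1064 = 0.5310.
Pooled p̂ = (186+565)/(420+1064) = 751/1484 = 0.5061.
SE = √(p̂(1−p̂)(1/n₁+1/n₂)) = √(0.5061·0.4939·0.0033208) = √(0.000830078) = 0.0288.
z = (0.4429 − 0.5310)/0.0288 = -0.0881/0.0288 = -3.06.
Two-sided p-value ≈ 2·Φ(−3.060) = 0.0022. With α = 0.01, reject H₀.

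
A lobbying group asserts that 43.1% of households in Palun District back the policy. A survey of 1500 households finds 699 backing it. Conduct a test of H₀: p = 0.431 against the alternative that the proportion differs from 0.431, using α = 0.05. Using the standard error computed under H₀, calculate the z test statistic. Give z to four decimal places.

z = 2.7373

p̂ = 699/1500 = 0.4660000.
Standard error under H₀: √(0.431×0.569/1500) = 0.0127864.
z = (0.4660000 − 0.431)/0.0127864 = 0.0350000/0.0127864 = 2.7373.
Two-sided p-value ≈ 2·Φ(−2.737) = 0.0062, so at α = 0.05 we reject H₀.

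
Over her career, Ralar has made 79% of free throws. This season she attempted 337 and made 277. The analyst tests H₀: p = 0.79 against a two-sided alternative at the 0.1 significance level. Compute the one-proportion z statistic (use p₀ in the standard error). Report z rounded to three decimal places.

z = 1.440

p̂ = 277/337 = 0.82196.
Under H₀, SE = √(0.79·0.21/337) = √(0.000492285) = 0.02219.
z = (0.82196 − 0.79)/0.02219 = 0.03196/0.02219 = 1.440.
Two-sided p-value ≈ 2·Φ(−1.440) = 0.1498; since p > α = 0.1, fail to reject H₀.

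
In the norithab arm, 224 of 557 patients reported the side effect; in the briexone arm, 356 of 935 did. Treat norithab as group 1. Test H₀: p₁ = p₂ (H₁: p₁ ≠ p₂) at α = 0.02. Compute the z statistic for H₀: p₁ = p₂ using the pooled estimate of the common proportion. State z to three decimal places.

p̂₁ = 224/557 = 0.40215, p̂₂ = 356/935 = 0.38075.
Pooled p̂ = (224+356)/(557+935) = 580/1492 = 0.38874.
SE = √(p̂(1−p̂)(1/n₁+1/n₂)) = √(0.38874·0.61126·0.00286485) = √(0.000680749) = 0.02609.
z = (0.40215 − 0.38075)/0.02609 = 0.02140/0.02609 = 0.820.
p-value = 2·P(Z > 0.820) ≈ 0.4120, so at α = 0.02 we fail to reject H₀.

z = 0.820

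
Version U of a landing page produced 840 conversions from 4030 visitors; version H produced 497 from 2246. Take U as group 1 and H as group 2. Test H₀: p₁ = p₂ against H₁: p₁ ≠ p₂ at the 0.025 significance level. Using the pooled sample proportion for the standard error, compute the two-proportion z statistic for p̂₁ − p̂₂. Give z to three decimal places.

z = -1.191

p̂₁ = 840/4030 ≈ 0.20844, p̂₂ = 497/2246 ≈ 0.22128.
Pooled p̂ = (840+497)/(4030+2246) = 1337/6276 = 0.21303.
SE = √(0.16765 × 0.000693375) = 0.01078.
z = (0.20844 − 0.22128)/0.01078 = -0.01284/0.01078 = -1.191.
p-value = 2·P(Z > 1.191) ≈ 0.2335, so at α = 0.025 we fail to reject H₀.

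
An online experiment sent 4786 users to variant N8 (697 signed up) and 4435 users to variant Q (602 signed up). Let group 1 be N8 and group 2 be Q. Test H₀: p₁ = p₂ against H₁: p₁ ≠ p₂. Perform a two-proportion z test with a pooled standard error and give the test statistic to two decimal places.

p̂₁ = 697/4786 = 0.1456, p̂₂ = 602/4435 = 0.1357.
Pooled p̂ = (697+602)/(4786+4435) = 1299/9221 = 0.1409.
SE = √(0.121029 × 0.000434422) = 0.0073.
z = (0.1456 − 0.1357)/0.0073 = 0.0099/0.0073 = 1.36.
Two-sided p-value ≈ 2·Φ(−1.365) = 0.1724.

z = 1.36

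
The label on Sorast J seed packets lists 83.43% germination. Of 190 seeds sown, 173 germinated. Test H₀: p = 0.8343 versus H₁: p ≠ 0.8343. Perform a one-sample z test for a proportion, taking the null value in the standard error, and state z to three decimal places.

p̂ = 173/190 ≈ 0.91053.
SE = √(p₀(1−p₀)/n) = √(0.13824/190) = 0.02697.
z = (0.91053 − 0.8343)/0.02697 = 0.07623/0.02697 = 2.826.

z = 2.826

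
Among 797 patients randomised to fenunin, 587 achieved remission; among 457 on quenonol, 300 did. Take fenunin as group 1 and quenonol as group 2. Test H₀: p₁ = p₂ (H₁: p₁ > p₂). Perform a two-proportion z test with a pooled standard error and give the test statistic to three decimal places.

p̂₁ = 587/797 ≈ 0.736512, p̂₂ = 300/457 ≈ 0.656455.
Pooled p̂ = (587+300)/(797+457) = 887/1254 = 0.707337.
SE = √(p̂(1−p̂)(1/n₁+1/n₂)) = √(0.707337·0.292663·0.00344289) = √(0.000712718) = 0.026697.
z = (0.736512 − 0.656455)/0.026697 = 0.080057/0.026697 = 2.999.
p-value = P(Z > 2.999) ≈ 0.0014.

z = 2.999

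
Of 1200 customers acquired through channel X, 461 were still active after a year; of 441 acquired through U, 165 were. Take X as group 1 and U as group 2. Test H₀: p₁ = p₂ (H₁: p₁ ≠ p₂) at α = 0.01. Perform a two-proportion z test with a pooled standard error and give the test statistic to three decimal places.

p̂₁ = 461/1200 = 0.38417, p̂₂ = 165/441 = 0.37415.
Pooled p̂ = (461+165)/(1200+441) = 626/1641 = 0.38147.
SE = √(p̂(1−p̂)(1/n₁+1/n₂)) = √(0.38147·0.61853·0.00310091) = √(0.000731664) = 0.02705.
z = (0.38417 − 0.37415)/0.02705 = 0.01002/0.02705 = 0.370.
p-value = 2·P(Z > 0.370) ≈ 0.7111; since p > α = 0.01, fail to reject H₀.

z = 0.370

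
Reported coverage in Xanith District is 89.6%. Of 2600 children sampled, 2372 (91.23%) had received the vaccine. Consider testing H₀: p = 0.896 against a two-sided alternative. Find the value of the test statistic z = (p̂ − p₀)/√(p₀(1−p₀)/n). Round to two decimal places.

p̂ = 2372/2600 ≈ 0.9123.
Under H₀, SE = √(0.896·0.104/2600) = √(3.584e-05) = 0.0060.
z = (0.9123 − 0.896)/0.0060 = 0.0163/0.0060 = 2.72.
p-value = 2·P(Z > 2.724) ≈ 0.0064.

z = 2.72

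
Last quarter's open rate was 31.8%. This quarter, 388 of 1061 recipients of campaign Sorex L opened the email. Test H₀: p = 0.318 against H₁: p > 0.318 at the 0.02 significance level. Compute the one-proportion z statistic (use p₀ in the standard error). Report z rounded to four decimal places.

z = 3.3358

p̂ = 388/1061 ≈ 0.3656927.
Standard error under H₀: √(0.318×0.682/1061) = 0.0142971.
z = (0.3656927 − 0.318)/0.0142971 = 0.0476927/0.0142971 = 3.3358.
p-value = P(Z > 3.336) ≈ 0.0004. With α = 0.02, reject H₀.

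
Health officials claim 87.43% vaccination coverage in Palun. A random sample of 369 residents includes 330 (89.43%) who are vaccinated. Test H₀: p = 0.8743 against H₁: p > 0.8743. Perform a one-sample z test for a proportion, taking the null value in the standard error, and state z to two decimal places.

z = 1.16

p̂ = 330/369 ≈ 0.8943.
Under H₀, SE = √(0.8743·0.1257/369) = √(0.000297831) = 0.0173.
z = (0.8943 − 0.8743)/0.0173 = 0.0200/0.0173 = 1.16.
p-value = P(Z > 1.159) ≈ 0.1231.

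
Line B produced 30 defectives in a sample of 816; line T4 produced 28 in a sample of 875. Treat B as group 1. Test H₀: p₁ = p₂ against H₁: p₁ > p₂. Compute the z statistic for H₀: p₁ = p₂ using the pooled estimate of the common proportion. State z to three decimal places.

p̂₁ = 30/816 ≈ 0.036765, p̂₂ = 28/875 ≈ 0.032000.
Pooled p̂ = (30+28)/(816+875) = 58/1691 = 0.034299.
SE = √(p̂(1−p̂)(1/n₁+1/n₂)) = √(0.034299·0.965701·0.00236835) = √(7.84463e-05) = 0.008857.
z = (0.036765 − 0.032000)/0.008857 = 0.004765/0.008857 = 0.538.
p-value = P(Z > 0.538) ≈ 0.2953.

z = 0.538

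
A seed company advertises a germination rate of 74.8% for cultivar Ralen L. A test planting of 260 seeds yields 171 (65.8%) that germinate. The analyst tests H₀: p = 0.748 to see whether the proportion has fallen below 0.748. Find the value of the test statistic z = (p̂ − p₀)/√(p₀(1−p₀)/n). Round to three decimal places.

p̂ = 171/260 ≈ 0.65769.
Under H₀, SE = √(0.748·0.252/260) = √(0.000724985) = 0.02693.
z = (0.65769 − 0.748)/0.02693 = -0.09031/0.02693 = -3.354.

z = -3.354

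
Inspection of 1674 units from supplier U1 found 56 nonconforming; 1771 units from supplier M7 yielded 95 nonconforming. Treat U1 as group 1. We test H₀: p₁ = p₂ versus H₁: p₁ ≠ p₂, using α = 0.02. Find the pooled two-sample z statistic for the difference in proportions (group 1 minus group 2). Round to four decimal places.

z = -2.8930

p̂₁ = 56/1674 = 0.0334528, p̂₂ = 95/1771 = 0.0536420.
Pooled p̂ = (56+95)/(1674+1771) = 151/3445 = 0.0438316.
SE = √(p̂(1−p̂)(1/n₁+1/n₂)) = √(0.0438316·0.9561684·0.00116202) = √(4.87009e-05) = 0.0069786.
z = (0.0334528 − 0.0536420)/0.0069786 = -0.0201892/0.0069786 = -2.8930.
Two-sided p-value ≈ 2·Φ(−2.893) = 0.0038. With α = 0.02, reject H₀.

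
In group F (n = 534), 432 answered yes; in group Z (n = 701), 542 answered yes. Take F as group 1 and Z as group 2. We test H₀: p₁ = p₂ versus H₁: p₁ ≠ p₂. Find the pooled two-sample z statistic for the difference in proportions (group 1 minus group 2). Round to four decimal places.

p̂₁ = 432/534 = 0.808989, p̂₂ = 542/701 = 0.773181.
Pooled p̂ = (432+542)/(534+701) = 974/1235 = 0.788664.
SE = √(p̂(1−p̂)(1/n₁+1/n₂)) = √(0.788664·0.211336·0.00329919) = √(0.000549887) = 0.023450.
z = (0.808989 − 0.773181)/0.023450 = 0.035808/0.023450 = 1.5270.
p-value = 2·P(Z > 1.527) ≈ 0.1268.

z = 1.5270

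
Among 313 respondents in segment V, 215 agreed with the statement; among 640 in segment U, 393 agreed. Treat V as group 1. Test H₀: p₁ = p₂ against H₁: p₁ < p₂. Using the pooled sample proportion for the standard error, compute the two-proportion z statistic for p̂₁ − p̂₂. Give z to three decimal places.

p̂₁ = 215/313 ≈ 0.68690, p̂₂ = 393/640 ≈ 0.61406.
Pooled p̂ = (215+393)/(313+640) = 608/953 = 0.63799.
SE = √(p̂(1−p̂)(1/n₁+1/n₂)) = √(0.63799·0.36201·0.00475739) = √(0.00109877) = 0.03315.
z = (0.68690 − 0.61406)/0.03315 = 0.07284/0.03315 = 2.197.

z = 2.197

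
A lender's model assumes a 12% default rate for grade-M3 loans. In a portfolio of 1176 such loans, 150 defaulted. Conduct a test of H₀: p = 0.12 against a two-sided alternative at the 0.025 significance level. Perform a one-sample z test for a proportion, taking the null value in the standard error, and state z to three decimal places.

p̂ = 150/1176 = 0.127551.
Standard error under H₀: √(0.12×0.88/1176) = 0.009476.
z = (0.127551 − 0.12)/0.009476 = 0.007551/0.009476 = 0.797.
Two-sided p-value ≈ 2·Φ(−0.797) = 0.4255; since p > α = 0.025, fail to reject H₀.

z = 0.797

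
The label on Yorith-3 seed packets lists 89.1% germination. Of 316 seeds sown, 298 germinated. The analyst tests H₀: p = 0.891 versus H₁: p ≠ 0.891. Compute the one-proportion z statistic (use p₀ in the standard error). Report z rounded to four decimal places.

p̂ = 298/316 ≈ 0.943038.
Standard error under H₀: √(0.891×0.109/316) = 0.017531.
z = (0.943038 − 0.891)/0.017531 = 0.052038/0.017531 = 2.9683.
Two-sided p-value ≈ 2·Φ(−2.968) = 0.0030.

z = 2.9683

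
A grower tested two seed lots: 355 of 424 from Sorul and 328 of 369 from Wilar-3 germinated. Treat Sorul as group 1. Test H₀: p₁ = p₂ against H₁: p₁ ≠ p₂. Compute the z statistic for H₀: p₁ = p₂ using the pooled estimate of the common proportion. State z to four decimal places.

z = -2.0979

p̂₁ = 355/424 = 0.837264, p̂₂ = 328/369 = 0.888889.
Pooled p̂ = (355+328)/(424+369) = 683/793 = 0.861286.
SE = √(p̂(1−p̂)(1/n₁+1/n₂)) = √(0.861286·0.138714·0.00506852) = √(0.000605547) = 0.024608.
z = (0.837264 − 0.888889)/0.024608 = -0.051625/0.024608 = -2.0979.
Two-sided p-value ≈ 2·Φ(−2.098) = 0.0359.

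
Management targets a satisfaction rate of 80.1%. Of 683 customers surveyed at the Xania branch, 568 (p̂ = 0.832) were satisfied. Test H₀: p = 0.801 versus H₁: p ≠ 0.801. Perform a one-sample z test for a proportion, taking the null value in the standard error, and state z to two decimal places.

p̂ = 568/683 = 0.8316.
Standard error under H₀: √(0.801×0.199/683) = 0.0153.
z = (0.8316 − 0.801)/0.0153 = 0.0306/0.0153 = 2.00.
Two-sided p-value ≈ 2·Φ(−2.005) = 0.0450.

z = 2.00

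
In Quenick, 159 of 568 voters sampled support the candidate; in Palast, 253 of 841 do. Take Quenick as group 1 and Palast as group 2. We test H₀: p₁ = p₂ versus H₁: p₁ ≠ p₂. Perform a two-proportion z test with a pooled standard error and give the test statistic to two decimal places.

p̂₁ = 159/568 = 0.2799, p̂₂ = 253/841 = 0.3008.
Pooled p̂ = (159+253)/(568+841) = 412/1409 = 0.2924.
SE = √(p̂(1−p̂)(1/n₁+1/n₂)) = √(0.2924·0.7076·0.00294962) = √(0.000610291) = 0.0247.
z = (0.2799 − 0.3008)/0.0247 = -0.0209/0.0247 = -0.85.

z = -0.85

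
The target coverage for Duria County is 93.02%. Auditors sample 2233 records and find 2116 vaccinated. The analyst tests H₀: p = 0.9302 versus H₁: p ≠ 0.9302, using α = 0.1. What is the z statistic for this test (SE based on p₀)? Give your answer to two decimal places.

p̂ = 2116/2233 = 0.94760.
SE = √(p₀(1−p₀)/n) = √(0.064928/2233) = 0.00539.
z = (0.94760 − 0.9302)/0.00539 = 0.01740/0.00539 = 3.23.
p-value = 2·P(Z > 3.228) ≈ 0.0012; since p < α = 0.1, reject H₀.

z = 3.23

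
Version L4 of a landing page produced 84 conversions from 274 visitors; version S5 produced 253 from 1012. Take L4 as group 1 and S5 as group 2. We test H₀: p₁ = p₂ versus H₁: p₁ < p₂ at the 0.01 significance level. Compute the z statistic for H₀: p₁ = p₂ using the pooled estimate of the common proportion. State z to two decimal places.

z = 1.89

p̂₁ = 84/274 = 0.3066, p̂₂ = 253/1012 = 0.2500.
Pooled p̂ = (84+253)/(274+1012) = 337/1286 = 0.2621.
SE = √(0.193381 × 0.00463778) = 0.0299.
z = (0.3066 − 0.2500)/0.0299 = 0.0566/0.0299 = 1.89.
p-value = P(Z < 1.889) ≈ 0.9706; since p > α = 0.01, fail to reject H₀.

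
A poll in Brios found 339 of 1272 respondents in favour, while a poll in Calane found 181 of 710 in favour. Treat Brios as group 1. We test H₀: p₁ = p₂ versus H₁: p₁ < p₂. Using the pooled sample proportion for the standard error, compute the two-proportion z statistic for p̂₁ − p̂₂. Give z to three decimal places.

z = 0.562

p̂₁ = 339/1272 = 0.26651, p̂₂ = 181/710 = 0.25493.
Pooled p̂ = (339+181)/(1272+710) = 520/1982 = 0.26236.
SE = √(p̂(1−p̂)(1/n₁+1/n₂)) = √(0.26236·0.73764·0.00219461) = √(0.000424719) = 0.02061.
z = (0.26651 − 0.25493)/0.02061 = 0.01158/0.02061 = 0.562.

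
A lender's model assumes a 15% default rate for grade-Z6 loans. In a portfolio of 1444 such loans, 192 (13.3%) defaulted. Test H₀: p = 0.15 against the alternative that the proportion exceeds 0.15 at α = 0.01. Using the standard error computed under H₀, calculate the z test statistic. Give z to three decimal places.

p̂ = 192/1444 = 0.13296.
SE = √(p₀(1−p₀)/n) = √(0.1275/1444) = 0.00940.
z = (0.13296 − 0.15)/0.00940 = -0.01704/0.00940 = -1.813.
p-value = P(Z > -1.813) ≈ 0.9651, so at α = 0.01 we fail to reject H₀.

z = -1.813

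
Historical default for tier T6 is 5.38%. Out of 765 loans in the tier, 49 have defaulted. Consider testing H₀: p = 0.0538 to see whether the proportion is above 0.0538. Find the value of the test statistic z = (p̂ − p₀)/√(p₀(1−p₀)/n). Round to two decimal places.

p̂ = 49/765 = 0.0641.
Under H₀, SE = √(0.0538·0.9462/765) = √(6.65432e-05) = 0.0082.
z = (0.0641 − 0.0538)/0.0082 = 0.0103/0.0082 = 1.26.
p-value = P(Z > 1.257) ≈ 0.1044.

z = 1.26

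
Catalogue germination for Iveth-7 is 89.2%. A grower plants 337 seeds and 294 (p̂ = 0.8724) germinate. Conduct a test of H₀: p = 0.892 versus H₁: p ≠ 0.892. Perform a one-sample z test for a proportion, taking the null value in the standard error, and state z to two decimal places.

p̂ = 294/337 ≈ 0.8724.
SE = √(p₀(1−p₀)/n) = √(0.096336/337) = 0.0169.
z = (0.8724 − 0.892)/0.0169 = -0.0196/0.0169 = -1.16.
p-value = 2·P(Z > 1.159) ≈ 0.2464.

z = -1.16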